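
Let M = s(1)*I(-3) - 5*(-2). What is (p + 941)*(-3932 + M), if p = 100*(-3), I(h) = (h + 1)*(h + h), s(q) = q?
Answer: -2506310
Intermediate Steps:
I(h) = 2*h*(1 + h) (I(h) = (1 + h)*(2*h) = 2*h*(1 + h))
p = -300
M = 22 (M = 1*(2*(-3)*(1 - 3)) - 5*(-2) = 1*(2*(-3)*(-2)) + 10 = 1*12 + 10 = 12 + 10 = 22)
(p + 941)*(-3932 + M) = (-300 + 941)*(-3932 + 22) = 641*(-3910) = -2506310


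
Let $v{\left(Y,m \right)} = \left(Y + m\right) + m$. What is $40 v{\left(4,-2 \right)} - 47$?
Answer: $-47$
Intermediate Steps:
$v{\left(Y,m \right)} = Y + 2 m$
$40 v{\left(4,-2 \right)} - 47 = 40 \left(4 + 2 \left(-2\right)\right) - 47 = 40 \left(4 - 4\right) - 47 = 40 \cdot 0 - 47 = 0 - 47 = -47$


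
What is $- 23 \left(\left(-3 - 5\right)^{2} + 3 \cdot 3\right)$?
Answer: $-1679$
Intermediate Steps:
$- 23 \left(\left(-3 - 5\right)^{2} + 3 \cdot 3\right) = - 23 \left(\left(-8\right)^{2} + 9\right) = - 23 \left(64 + 9\right) = \left(-23\right) 73 = -1679$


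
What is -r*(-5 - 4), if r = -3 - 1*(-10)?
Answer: 63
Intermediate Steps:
r = 7 (r = -3 + 10 = 7)
-r*(-5 - 4) = -7*(-5 - 4) = -7*(-9) = -1*(-63) = 63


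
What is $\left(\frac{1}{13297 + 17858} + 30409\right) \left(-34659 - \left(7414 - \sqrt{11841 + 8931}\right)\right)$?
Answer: $- \frac{39859640276908}{31155} + \frac{1894784792 \sqrt{577}}{10385} \approx -1.275 \cdot 10^{9}$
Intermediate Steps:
$\left(\frac{1}{13297 + 17858} + 30409\right) \left(-34659 - \left(7414 - \sqrt{11841 + 8931}\right)\right) = \left(\frac{1}{31155} + 30409\right) \left(-34659 - \left(7414 - \sqrt{20772}\right)\right) = \left(\frac{1}{31155} + 30409\right) \left(-34659 - \left(7414 - 6 \sqrt{577}\right)\right) = \frac{947392396 \left(-42073 + 6 \sqrt{577}\right)}{31155} = - \frac{39859640276908}{31155} + \frac{1894784792 \sqrt{577}}{10385}$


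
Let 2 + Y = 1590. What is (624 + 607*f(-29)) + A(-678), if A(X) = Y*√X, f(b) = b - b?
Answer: 624 + 1588*I*√678 ≈ 624.0 + 41349.0*I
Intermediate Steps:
Y = 1588 (Y = -2 + 1590 = 1588)
f(b) = 0
A(X) = 1588*√X
(624 + 607*f(-29)) + A(-678) = (624 + 607*0) + 1588*√(-678) = (624 + 0) + 1588*(I*√678) = 624 + 1588*I*√678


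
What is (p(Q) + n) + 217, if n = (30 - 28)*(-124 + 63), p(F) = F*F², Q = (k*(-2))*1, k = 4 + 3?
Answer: -2649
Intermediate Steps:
k = 7
Q = -14 (Q = (7*(-2))*1 = -14*1 = -14)
p(F) = F³
n = -122 (n = 2*(-61) = -122)
(p(Q) + n) + 217 = ((-14)³ - 122) + 217 = (-2744 - 122) + 217 = -2866 + 217 = -2649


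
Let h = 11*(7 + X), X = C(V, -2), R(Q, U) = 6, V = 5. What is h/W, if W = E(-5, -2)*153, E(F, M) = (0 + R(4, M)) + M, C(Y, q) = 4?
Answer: 121/612 ≈ 0.19771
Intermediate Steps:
E(F, M) = 6 + M (E(F, M) = (0 + 6) + M = 6 + M)
X = 4
h = 121 (h = 11*(7 + 4) = 11*11 = 121)
W = 612 (W = (6 - 2)*153 = 4*153 = 612)
h/W = 121/612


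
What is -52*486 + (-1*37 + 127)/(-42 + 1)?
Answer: -1036242/41 ≈ -25274.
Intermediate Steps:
-52*486 + (-1*37 + 127)/(-42 + 1) = -25272 + (-37 + 127)/(-41) = -25272 + 90*(-1/41) = -25272 - 90/41 = -1036242/41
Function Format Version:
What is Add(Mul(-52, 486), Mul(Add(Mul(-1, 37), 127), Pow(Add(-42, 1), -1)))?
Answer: Rational(-1036242, 41) ≈ -25274.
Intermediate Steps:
Add(Mul(-52, 486), Mul(Add(Mul(-1, 37), 127), Pow(Add(-42, 1), -1))) = Add(-25272, Mul(Add(-37, 127), Pow(-41, -1))) = Add(-25272, Mul(90, Rational(-1, 41))) = Add(-25272, Rational(-90, 41)) = Rational(-1036242, 41)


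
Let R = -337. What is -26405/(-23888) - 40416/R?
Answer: 974355893/8050256 ≈ 121.03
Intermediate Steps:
-26405/(-23888) - 40416/R = -26405/(-23888) - 40416/(-337) = -26405*(-1/23888) - 40416*(-1/337) = 26405/23888 + 40416/337 = 974355893/8050256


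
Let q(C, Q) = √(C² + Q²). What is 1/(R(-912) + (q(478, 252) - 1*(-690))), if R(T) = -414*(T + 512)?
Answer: 83145/13826036056 - √72997/13826036056 ≈ 5.9941e-6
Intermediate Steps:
R(T) = -211968 - 414*T (R(T) = -414*(512 + T) = -211968 - 414*T)
1/(R(-912) + (q(478, 252) - 1*(-690))) = 1/((-211968 - 414*(-912)) + (√(478² + 252²) - 1*(-690))) = 1/((-211968 + 377568) + (√(228484 + 63504) + 690)) = 1/(165600 + (√291988 + 690)) = 1/(165600 + (2*√72997 + 690)) = 1/(165600 + (690 + 2*√72997)) = 1/(166290 + 2*√72997)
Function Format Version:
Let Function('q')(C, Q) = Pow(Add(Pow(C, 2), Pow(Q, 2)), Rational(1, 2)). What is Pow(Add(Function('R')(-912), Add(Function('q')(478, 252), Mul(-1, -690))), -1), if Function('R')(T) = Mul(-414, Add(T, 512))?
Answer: Add(Rational(83145, 13826036056), Mul(Rational(-1, 13826036056), Pow(72997, Rational(1, 2)))) ≈ 5.9941e-6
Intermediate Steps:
Function('R')(T) = Add(-211968, Mul(-414, T)) (Function('R')(T) = Mul(-414, Add(512, T)) = Add(-211968, Mul(-414, T)))
Pow(Add(Function('R')(-912), Add(Function('q')(478, 252), Mul(-1, -690))), -1) = Pow(Add(Add(-211968, Mul(-414, -912)), Add(Pow(Add(Pow(478, 2), Pow(252, 2)), Rational(1, 2)), Mul(-1, -690))), -1) = Pow(Add(Add(-211968, 377568), Add(Pow(Add(228484, 63504), Rational(1, 2)), 690)), -1) = Pow(Add(165600, Add(Pow(291988, Rational(1, 2)), 690)), -1) = Pow(Add(165600, Add(Mul(2, Pow(72997, Rational(1, 2))), 690)), -1) = Pow(Add(165600, Add(690, Mul(2, Pow(72997, Rational(1, 2))))), -1) = Pow(Add(166290, Mul(2, Pow(72997, Rational(1, 2)))), -1)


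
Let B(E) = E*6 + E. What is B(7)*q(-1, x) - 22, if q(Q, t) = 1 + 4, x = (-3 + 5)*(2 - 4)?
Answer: 223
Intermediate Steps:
B(E) = 7*E (B(E) = 6*E + E = 7*E)
x = -4 (x = 2*(-2) = -4)
q(Q, t) = 5
B(7)*q(-1, x) - 22 = (7*7)*5 - 22 = 49*5 - 22 = 245 - 22 = 223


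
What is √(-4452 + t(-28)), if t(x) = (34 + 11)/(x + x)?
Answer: I*√3490998/28 ≈ 66.729*I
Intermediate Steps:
t(x) = 45/(2*x) (t(x) = 45/((2*x)) = 45*(1/(2*x)) = 45/(2*x))
√(-4452 + t(-28)) = √(-4452 + (45/2)/(-28)) = √(-4452 + (45/2)*(-1/28)) = √(-4452 - 45/56) = √(-249357/56) = I*√3490998/28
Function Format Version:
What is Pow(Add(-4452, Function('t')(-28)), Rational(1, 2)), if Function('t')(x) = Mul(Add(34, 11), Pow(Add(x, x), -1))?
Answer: Mul(Rational(1, 28), I, Pow(3490998, Rational(1, 2))) ≈ Mul(66.729, I)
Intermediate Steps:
Function('t')(x) = Mul(Rational(45, 2), Pow(x, -1)) (Function('t')(x) = Mul(45, Pow(Mul(2, x), -1)) = Mul(45, Mul(Rational(1, 2), Pow(x, -1))) = Mul(Rational(45, 2), Pow(x, -1)))
Pow(Add(-4452, Function('t')(-28)), Rational(1, 2)) = Pow(Add(-4452, Mul(Rational(45, 2), Pow(-28, -1))), Rational(1, 2)) = Pow(Add(-4452, Mul(Rational(45, 2), Rational(-1, 28))), Rational(1, 2)) = Pow(Add(-4452, Rational(-45, 56)), Rational(1, 2)) = Pow(Rational(-249357, 56), Rational(1, 2)) = Mul(Rational(1, 28), I, Pow(3490998, Rational(1, 2)))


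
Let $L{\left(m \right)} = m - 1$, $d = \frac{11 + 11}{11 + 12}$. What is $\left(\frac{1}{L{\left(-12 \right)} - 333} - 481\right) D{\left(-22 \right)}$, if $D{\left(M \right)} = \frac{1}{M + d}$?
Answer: $\frac{3827821}{167464} \approx 22.858$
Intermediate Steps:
$d = \frac{22}{23} \approx 0.95652$
$L{\left(m \right)} = -1 + m$ ($L{\left(m \right)} = m - 1 = -1 + m$)
$D{\left(M \right)} = \frac{1}{\frac{22}{23} + M}$ ($D{\left(M \right)} = \frac{1}{M + \frac{22}{23}} = \frac{1}{\frac{22}{23} + M}$)
$\left(\frac{1}{L{\left(-12 \right)} - 333} - 481\right) D{\left(-22 \right)} = \left(\frac{1}{\left(-1 - 12\right) - 333} - 481\right) \frac{23}{22 + 23 \left(-22\right)} = \left(\frac{1}{-13 - 333} - 481\right) \frac{23}{22 - 506} = \left(\frac{1}{-346} - 481\right) \frac{23}{-484} = \left(- \frac{1}{346} - 481\right) 23 \left(- \frac{1}{484}\right) = \left(- \frac{166427}{346}\right) \left(- \frac{23}{484}\right) = \frac{3827821}{167464}$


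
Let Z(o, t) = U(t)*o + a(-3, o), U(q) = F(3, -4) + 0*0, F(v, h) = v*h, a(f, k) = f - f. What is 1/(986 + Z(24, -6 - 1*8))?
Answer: 1/698 ≈ 0.0014327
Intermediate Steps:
a(f, k) = 0
F(v, h) = h*v
U(q) = -12 (U(q) = -4*3 + 0*0 = -12 + 0 = -12)
Z(o, t) = -12*o (Z(o, t) = -12*o + 0 = -12*o)
1/(986 + Z(24, -6 - 1*8)) = 1/(986 - 12*24) = 1/(986 - 288) = 1/698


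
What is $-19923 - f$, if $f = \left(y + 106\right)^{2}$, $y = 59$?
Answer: $-47148$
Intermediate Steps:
$f = 27225$ ($f = \left(59 + 106\right)^{2} = 165^{2} = 27225$)
$-19923 - f = -19923 - 27225 = -47148$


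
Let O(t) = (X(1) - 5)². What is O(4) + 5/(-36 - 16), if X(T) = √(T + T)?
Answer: 1399/52 - 10*√2 ≈ 12.762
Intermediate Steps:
X(T) = √2*√T (X(T) = √(2*T) = √2*√T)
O(t) = (-5 + √2)² (O(t) = (√2*√1 - 5)² = (√2*1 - 5)² = (√2 - 5)² = (-5 + √2)²)
O(4) + 5/(-36 - 16) = (5 - √2)² + 5/(-36 - 16) = (5 - √2)² + 5/(-52) = (5 - √2)² - 1/52*5 = (5 - √2)² - 5/52 = -5/52 + (5 - √2)²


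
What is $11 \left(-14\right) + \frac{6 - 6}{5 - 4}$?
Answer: $-154$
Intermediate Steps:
$11 \left(-14\right) + \frac{6 - 6}{5 - 4} = -154 + \frac{0}{1} = -154 + 0 \cdot 1 = -154 + 0 = -154$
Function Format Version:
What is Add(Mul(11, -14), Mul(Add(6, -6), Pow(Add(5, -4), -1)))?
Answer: -154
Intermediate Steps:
Add(Mul(11, -14), Mul(Add(6, -6), Pow(Add(5, -4), -1))) = Add(-154, Mul(0, Pow(1, -1))) = Add(-154, Mul(0, 1)) = Add(-154, 0) = -154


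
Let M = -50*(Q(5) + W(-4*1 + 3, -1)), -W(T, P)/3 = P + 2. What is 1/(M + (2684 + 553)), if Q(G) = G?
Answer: 1/3137 ≈ 0.00031878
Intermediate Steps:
W(T, P) = -6 - 3*P (W(T, P) = -3*(P + 2) = -3*(2 + P) = -6 - 3*P)
M = -100 (M = -50*(5 + (-6 - 3*(-1))) = -50*(5 + (-6 + 3)) = -50*(5 - 3) = -50*2 = -100)
1/(M + (2684 + 553)) = 1/(-100 + (2684 + 553)) = 1/(-100 + 3237) = 1/3137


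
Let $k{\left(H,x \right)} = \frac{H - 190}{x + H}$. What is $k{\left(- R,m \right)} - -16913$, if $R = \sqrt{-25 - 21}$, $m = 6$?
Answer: $\frac{692886}{41} - \frac{98 i \sqrt{46}}{41} \approx 16900.0 - 16.211 i$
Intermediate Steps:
$R = i \sqrt{46}$ ($R = \sqrt{-46} = i \sqrt{46} \approx 6.7823 i$)
$k{\left(H,x \right)} = \frac{-190 + H}{H + x}$
$k{\left(- R,m \right)} - -16913 = \frac{-190 - i \sqrt{46}}{- i \sqrt{46} + 6} - -16913 = \frac{-190 - i \sqrt{46}}{- i \sqrt{46} + 6} + 16913 = \frac{-190 - i \sqrt{46}}{6 - i \sqrt{46}} + 16913 = 16913 + \frac{-190 - i \sqrt{46}}{6 - i \sqrt{46}}$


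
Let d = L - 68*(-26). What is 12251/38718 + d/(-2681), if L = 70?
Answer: -38318753/103802958 ≈ -0.36915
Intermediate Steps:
d = 1838 (d = 70 - 68*(-26) = 70 + 1768 = 1838)
12251/38718 + d/(-2681) = 12251/38718 + 1838/(-2681) = 12251*(1/38718) + 1838*(-1/2681) = 12251/38718 - 1838/2681 = -38318753/103802958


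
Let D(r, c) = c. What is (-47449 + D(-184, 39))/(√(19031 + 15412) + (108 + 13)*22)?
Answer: -126205420/7051801 + 142230*√3827/7051801 ≈ -16.649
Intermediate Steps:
(-47449 + D(-184, 39))/(√(19031 + 15412) + (108 + 13)*22) = (-47449 + 39)/(√(19031 + 15412) + (108 + 13)*22) = -47410/(√34443 + 121*22) = -47410/(3*√3827 + 2662) = -47410/(2662 + 3*√3827)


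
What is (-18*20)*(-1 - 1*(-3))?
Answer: -720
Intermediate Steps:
(-18*20)*(-1 - 1*(-3)) = -360*(-1 + 3) = -360*2 = -720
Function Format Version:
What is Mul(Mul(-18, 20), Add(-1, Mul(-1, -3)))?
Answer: -720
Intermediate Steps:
Mul(Mul(-18, 20), Add(-1, Mul(-1, -3))) = Mul(-360, Add(-1, 3)) = Mul(-360, 2) = -720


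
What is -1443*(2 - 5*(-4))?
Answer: -31746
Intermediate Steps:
-1443*(2 - 5*(-4)) = -1443*(2 + 20) = -1443*22 = -31746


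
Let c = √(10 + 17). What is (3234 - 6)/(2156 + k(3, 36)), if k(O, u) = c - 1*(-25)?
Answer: 391126/264263 - 538*√3/264263 ≈ 1.4765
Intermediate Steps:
c = 3*√3 (c = √27 = 3*√3 ≈ 5.1962)
k(O, u) = 25 + 3*√3 (k(O, u) = 3*√3 - 1*(-25) = 3*√3 + 25 = 25 + 3*√3)
(3234 - 6)/(2156 + k(3, 36)) = (3234 - 6)/(2156 + (25 + 3*√3)) = 3228/(2181 + 3*√3)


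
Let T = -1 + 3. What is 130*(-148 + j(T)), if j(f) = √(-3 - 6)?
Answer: -19240 + 390*I ≈ -19240.0 + 390.0*I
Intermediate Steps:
T = 2
j(f) = 3*I (j(f) = √(-9) = 3*I)
130*(-148 + j(T)) = 130*(-148 + 3*I) = -19240 + 390*I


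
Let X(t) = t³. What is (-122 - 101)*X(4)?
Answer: -14272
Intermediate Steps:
(-122 - 101)*X(4) = (-122 - 101)*4³ = -223*64 = -14272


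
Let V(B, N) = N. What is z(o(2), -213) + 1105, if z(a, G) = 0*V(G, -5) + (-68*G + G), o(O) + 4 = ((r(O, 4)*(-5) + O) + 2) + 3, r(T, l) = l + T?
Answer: 15376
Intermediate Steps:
r(T, l) = T + l
o(O) = -19 - 4*O (o(O) = -4 + ((((O + 4)*(-5) + O) + 2) + 3) = -4 + ((((4 + O)*(-5) + O) + 2) + 3) = -4 + ((((-20 - 5*O) + O) + 2) + 3) = -4 + (((-20 - 4*O) + 2) + 3) = -4 + ((-18 - 4*O) + 3) = -4 + (-15 - 4*O) = -19 - 4*O)
z(a, G) = -67*G (z(a, G) = 0*(-5) + (-68*G + G) = 0 - 67*G = -67*G)
z(o(2), -213) + 1105 = -67*(-213) + 1105 = 14271 + 1105 = 15376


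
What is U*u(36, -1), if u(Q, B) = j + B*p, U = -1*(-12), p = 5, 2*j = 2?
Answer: -48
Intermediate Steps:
j = 1 (j = (½)*2 = 1)
U = 12
u(Q, B) = 1 + 5*B (u(Q, B) = 1 + B*5 = 1 + 5*B)
U*u(36, -1) = 12*(1 + 5*(-1)) = 12*(1 - 5) = 12*(-4) = -48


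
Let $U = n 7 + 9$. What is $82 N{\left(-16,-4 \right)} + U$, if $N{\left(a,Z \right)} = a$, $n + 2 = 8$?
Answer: $-1261$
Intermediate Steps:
$n = 6$ ($n = -2 + 8 = 6$)
$U = 51$ ($U = 6 \cdot 7 + 9 = 42 + 9 = 51$)
$82 N{\left(-16,-4 \right)} + U = 82 \left(-16\right) + 51 = -1312 + 51 = -1261$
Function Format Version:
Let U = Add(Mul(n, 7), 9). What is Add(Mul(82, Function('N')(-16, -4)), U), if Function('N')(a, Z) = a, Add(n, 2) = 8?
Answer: -1261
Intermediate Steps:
n = 6 (n = Add(-2, 8) = 6)
U = 51 (U = Add(Mul(6, 7), 9) = Add(42, 9) = 51)
Add(Mul(82, Function('N')(-16, -4)), U) = Add(Mul(82, -16), 51) = Add(-1312, 51) = -1261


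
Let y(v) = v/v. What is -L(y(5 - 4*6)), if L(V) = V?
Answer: -1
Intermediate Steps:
y(v) = 1
-L(y(5 - 4*6)) = -1*1 = -1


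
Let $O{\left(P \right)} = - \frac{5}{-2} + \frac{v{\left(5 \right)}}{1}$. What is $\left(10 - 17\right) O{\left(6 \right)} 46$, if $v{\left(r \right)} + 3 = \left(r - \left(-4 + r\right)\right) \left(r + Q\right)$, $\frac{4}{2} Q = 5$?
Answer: $-9499$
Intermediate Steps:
$Q = \frac{5}{2}$ ($Q = \frac{1}{2} \cdot 5 = \frac{5}{2} \approx 2.5$)
$v{\left(r \right)} = 7 + 4 r$ ($v{\left(r \right)} = -3 + \left(r - \left(-4 + r\right)\right) \left(r + \frac{5}{2}\right) = -3 + 4 \left(\frac{5}{2} + r\right) = -3 + \left(10 + 4 r\right) = 7 + 4 r$)
$O{\left(P \right)} = \frac{59}{2}$ ($O{\left(P \right)} = - \frac{5}{-2} + \frac{7 + 4 \cdot 5}{1} = \left(-5\right) \left(- \frac{1}{2}\right) + \left(7 + 20\right) 1 = \frac{5}{2} + 27 \cdot 1 = \frac{5}{2} + 27 = \frac{59}{2}$)
$\left(10 - 17\right) O{\left(6 \right)} 46 = \left(10 - 17\right) \frac{59}{2} \cdot 46 = \left(-7\right) \frac{59}{2} \cdot 46 = \left(- \frac{413}{2}\right) 46 = -9499$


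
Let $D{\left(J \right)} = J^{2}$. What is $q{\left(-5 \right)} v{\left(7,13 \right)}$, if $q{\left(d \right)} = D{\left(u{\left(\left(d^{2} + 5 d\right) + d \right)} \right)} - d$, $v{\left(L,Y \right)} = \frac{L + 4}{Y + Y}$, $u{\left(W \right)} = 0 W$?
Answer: $\frac{55}{26} \approx 2.1154$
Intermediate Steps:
$u{\left(W \right)} = 0$
$v{\left(L,Y \right)} = \frac{4 + L}{2 Y}$
$q{\left(d \right)} = - d$ ($q{\left(d \right)} = 0^{2} - d = 0 - d = - d$)
$q{\left(-5 \right)} v{\left(7,13 \right)} = \left(-1\right) \left(-5\right) \frac{4 + 7}{2 \cdot 13} = 5 \cdot \frac{1}{2} \cdot \frac{1}{13} \cdot 11 = 5 \cdot \frac{11}{26} = \frac{55}{26}$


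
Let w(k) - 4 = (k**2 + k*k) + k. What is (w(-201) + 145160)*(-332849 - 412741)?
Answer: -168328126350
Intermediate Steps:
w(k) = 4 + k + 2*k**2 (w(k) = 4 + ((k**2 + k*k) + k) = 4 + ((k**2 + k**2) + k) = 4 + (2*k**2 + k) = 4 + (k + 2*k**2) = 4 + k + 2*k**2)
(w(-201) + 145160)*(-332849 - 412741) = ((4 - 201 + 2*(-201)**2) + 145160)*(-332849 - 412741) = ((4 - 201 + 2*40401) + 145160)*(-745590) = ((4 - 201 + 80802) + 145160)*(-745590) = (80605 + 145160)*(-745590) = 225765*(-745590) = -168328126350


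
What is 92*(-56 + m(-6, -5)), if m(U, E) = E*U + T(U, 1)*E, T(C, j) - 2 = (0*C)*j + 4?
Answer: -5152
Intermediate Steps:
T(C, j) = 6 (T(C, j) = 2 + ((0*C)*j + 4) = 2 + (0*j + 4) = 2 + (0 + 4) = 2 + 4 = 6)
m(U, E) = 6*E + E*U (m(U, E) = E*U + 6*E = 6*E + E*U)
92*(-56 + m(-6, -5)) = 92*(-56 - 5*(6 - 6)) = 92*(-56 - 5*0) = 92*(-56 + 0) = 92*(-56) = -5152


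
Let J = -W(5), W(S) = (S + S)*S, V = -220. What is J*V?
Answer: 11000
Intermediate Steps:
W(S) = 2*S² (W(S) = (2*S)*S = 2*S²)
J = -50 (J = -2*5² = -2*25 = -1*50 = -50)
J*V = -50*(-220) = 11000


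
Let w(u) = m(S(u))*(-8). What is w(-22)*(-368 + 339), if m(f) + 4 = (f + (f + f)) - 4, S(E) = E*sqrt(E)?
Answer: -1856 - 15312*I*sqrt(22) ≈ -1856.0 - 71820.0*I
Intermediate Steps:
S(E) = E**(3/2)
m(f) = -8 + 3*f (m(f) = -4 + ((f + (f + f)) - 4) = -4 + ((f + 2*f) - 4) = -4 + (3*f - 4) = -4 + (-4 + 3*f) = -8 + 3*f)
w(u) = 64 - 24*u**(3/2) (w(u) = (-8 + 3*u**(3/2))*(-8) = 64 - 24*u**(3/2))
w(-22)*(-368 + 339) = (64 - (-528)*I*sqrt(22))*(-368 + 339) = (64 - (-528)*I*sqrt(22))*(-29) = (64 + 528*I*sqrt(22))*(-29) = -1856 - 15312*I*sqrt(22)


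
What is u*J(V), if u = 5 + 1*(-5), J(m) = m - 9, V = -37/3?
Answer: 0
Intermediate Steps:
V = -37/3 (V = -37*⅓ = -37/3 ≈ -12.333)
J(m) = -9 + m
u = 0 (u = 5 - 5 = 0)
u*J(V) = 0*(-9 - 37/3) = 0*(-64/3) = 0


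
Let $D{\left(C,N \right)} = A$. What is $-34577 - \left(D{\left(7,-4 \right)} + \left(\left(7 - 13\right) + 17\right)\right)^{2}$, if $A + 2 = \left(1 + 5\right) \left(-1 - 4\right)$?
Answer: $-35018$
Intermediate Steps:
$A = -32$ ($A = -2 + \left(1 + 5\right) \left(-1 - 4\right) = -2 + 6 \left(-5\right) = -2 - 30 = -32$)
$D{\left(C,N \right)} = -32$
$-34577 - \left(D{\left(7,-4 \right)} + \left(\left(7 - 13\right) + 17\right)\right)^{2} = -34577 - \left(-32 + \left(\left(7 - 13\right) + 17\right)\right)^{2} = -34577 - \left(-32 + \left(-6 + 17\right)\right)^{2} = -34577 - \left(-32 + 11\right)^{2} = -34577 - \left(-21\right)^{2} = -34577 - 441 = -35018$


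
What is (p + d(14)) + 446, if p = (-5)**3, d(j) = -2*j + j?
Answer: 307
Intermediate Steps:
d(j) = -j
p = -125
(p + d(14)) + 446 = (-125 - 1*14) + 446 = (-125 - 14) + 446 = -139 + 446 = 307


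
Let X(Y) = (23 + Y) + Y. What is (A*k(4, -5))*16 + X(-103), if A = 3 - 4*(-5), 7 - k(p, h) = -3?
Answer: 3497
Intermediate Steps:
k(p, h) = 10 (k(p, h) = 7 - 1*(-3) = 7 + 3 = 10)
X(Y) = 23 + 2*Y
A = 23 (A = 3 + 20 = 23)
(A*k(4, -5))*16 + X(-103) = (23*10)*16 + (23 + 2*(-103)) = 230*16 + (23 - 206) = 3680 - 183 = 3497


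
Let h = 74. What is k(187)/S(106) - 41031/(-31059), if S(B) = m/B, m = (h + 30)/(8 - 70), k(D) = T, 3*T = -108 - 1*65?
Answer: 981264391/269178 ≈ 3645.4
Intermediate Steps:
T = -173/3 (T = (-108 - 1*65)/3 = (-108 - 65)/3 = (1/3)*(-173) = -173/3 ≈ -57.667)
k(D) = -173/3
m = -52/31 (m = (74 + 30)/(8 - 70) = 104/(-62) = 104*(-1/62) = -52/31 ≈ -1.6774)
S(B) = -52/(31*B)
k(187)/S(106) - 41031/(-31059) = -173/(3*((-52/31/106))) - 41031/(-31059) = -173/(3*((-52/31*1/106))) - 41031*(-1/31059) = -173/(3*(-26/1643)) + 4559/3451 = -173/3*(-1643/26) + 4559/3451 = 284239/78 + 4559/3451 = 981264391/269178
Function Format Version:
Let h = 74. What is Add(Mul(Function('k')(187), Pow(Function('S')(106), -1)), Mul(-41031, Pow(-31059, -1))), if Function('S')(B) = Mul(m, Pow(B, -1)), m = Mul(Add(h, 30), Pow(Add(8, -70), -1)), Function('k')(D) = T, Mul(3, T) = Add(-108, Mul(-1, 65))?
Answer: Rational(981264391, 269178) ≈ 3645.4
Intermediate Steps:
T = Rational(-173, 3) (T = Mul(Rational(1, 3), Add(-108, Mul(-1, 65))) = Mul(Rational(1, 3), Add(-108, -65)) = Mul(Rational(1, 3), -173) = Rational(-173, 3) ≈ -57.667)
Function('k')(D) = Rational(-173, 3)
m = Rational(-52, 31) (m = Mul(Add(74, 30), Pow(Add(8, -70), -1)) = Mul(104, Pow(-62, -1)) = Mul(104, Rational(-1, 62)) = Rational(-52, 31) ≈ -1.6774)
Function('S')(B) = Mul(Rational(-52, 31), Pow(B, -1))
Add(Mul(Function('k')(187), Pow(Function('S')(106), -1)), Mul(-41031, Pow(-31059, -1))) = Add(Mul(Rational(-173, 3), Pow(Mul(Rational(-52, 31), Pow(106, -1)), -1)), Mul(-41031, Pow(-31059, -1))) = Add(Mul(Rational(-173, 3), Pow(Mul(Rational(-52, 31), Rational(1, 106)), -1)), Mul(-41031, Rational(-1, 31059))) = Add(Mul(Rational(-173, 3), Pow(Rational(-26, 1643), -1)), Rational(4559, 3451)) = Add(Mul(Rational(-173, 3), Rational(-1643, 26)), Rational(4559, 3451)) = Add(Rational(284239, 78), Rational(4559, 3451)) = Rational(981264391, 269178)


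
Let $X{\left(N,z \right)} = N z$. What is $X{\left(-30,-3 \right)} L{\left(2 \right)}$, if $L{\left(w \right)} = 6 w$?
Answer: $1080$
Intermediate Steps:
$X{\left(-30,-3 \right)} L{\left(2 \right)} = \left(-30\right) \left(-3\right) 6 \cdot 2 = 90 \cdot 12 = 1080$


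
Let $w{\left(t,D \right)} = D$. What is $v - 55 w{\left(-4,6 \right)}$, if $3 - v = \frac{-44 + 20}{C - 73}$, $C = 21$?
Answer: $- \frac{4257}{13} \approx -327.46$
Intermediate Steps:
$v = \frac{33}{13}$ ($v = 3 - \frac{-44 + 20}{21 - 73} = 3 - - \frac{24}{-52} = 3 - \left(-24\right) \left(- \frac{1}{52}\right) = 3 - \frac{6}{13} = \frac{33}{13} \approx 2.5385$)
$v - 55 w{\left(-4,6 \right)} = \frac{33}{13} - 330 = - \frac{4257}{13}$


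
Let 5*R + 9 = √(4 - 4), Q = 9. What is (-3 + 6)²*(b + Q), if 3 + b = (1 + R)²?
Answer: 1494/25 ≈ 59.760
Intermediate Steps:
R = -9/5 (R = -9/5 + √(4 - 4)/5 = -9/5 + √0/5 = -9/5 + (⅕)*0 = -9/5 + 0 = -9/5 ≈ -1.8000)
b = -59/25 (b = -3 + (1 - 9/5)² = -3 + (-⅘)² = -3 + 16/25 = -59/25 ≈ -2.3600)
(-3 + 6)²*(b + Q) = (-3 + 6)²*(-59/25 + 9) = 3²*(166/25) = 9*(166/25) = 1494/25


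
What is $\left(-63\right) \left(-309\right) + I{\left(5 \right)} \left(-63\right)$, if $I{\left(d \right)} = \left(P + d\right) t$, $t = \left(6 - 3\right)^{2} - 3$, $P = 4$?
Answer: $16065$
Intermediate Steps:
$t = 6$ ($t = 3^{2} - 3 = 9 - 3 = 6$)
$I{\left(d \right)} = 24 + 6 d$ ($I{\left(d \right)} = \left(4 + d\right) 6 = 24 + 6 d$)
$\left(-63\right) \left(-309\right) + I{\left(5 \right)} \left(-63\right) = \left(-63\right) \left(-309\right) + \left(24 + 6 \cdot 5\right) \left(-63\right) = 19467 + \left(24 + 30\right) \left(-63\right) = 19467 + 54 \left(-63\right) = 19467 - 3402 = 16065$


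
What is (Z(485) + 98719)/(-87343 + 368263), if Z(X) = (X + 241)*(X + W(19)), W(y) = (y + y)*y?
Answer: 975001/280920 ≈ 3.4707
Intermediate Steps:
W(y) = 2*y**2 (W(y) = (2*y)*y = 2*y**2)
Z(X) = (241 + X)*(722 + X) (Z(X) = (X + 241)*(X + 2*19**2) = (241 + X)*(X + 2*361) = (241 + X)*(X + 722) = (241 + X)*(722 + X))
(Z(485) + 98719)/(-87343 + 368263) = ((174002 + 485**2 + 963*485) + 98719)/(-87343 + 368263) = ((174002 + 235225 + 467055) + 98719)/280920 = (876282 + 98719)*(1/280920) = 975001*(1/280920) = 975001/280920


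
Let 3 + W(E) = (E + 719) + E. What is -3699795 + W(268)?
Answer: -3698543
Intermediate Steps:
W(E) = 716 + 2*E (W(E) = -3 + ((E + 719) + E) = -3 + ((719 + E) + E) = -3 + (719 + 2*E) = 716 + 2*E)
-3699795 + W(268) = -3699795 + (716 + 2*268) = -3699795 + (716 + 536) = -3699795 + 1252 = -3698543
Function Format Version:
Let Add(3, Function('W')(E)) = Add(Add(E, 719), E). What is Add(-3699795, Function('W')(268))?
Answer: -3698543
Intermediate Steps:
Function('W')(E) = Add(716, Mul(2, E)) (Function('W')(E) = Add(-3, Add(Add(E, 719), E)) = Add(-3, Add(Add(719, E), E)) = Add(-3, Add(719, Mul(2, E))) = Add(716, Mul(2, E)))
Add(-3699795, Function('W')(268)) = Add(-3699795, Add(716, Mul(2, 268))) = Add(-3699795, Add(716, 536)) = Add(-3699795, 1252) = -3698543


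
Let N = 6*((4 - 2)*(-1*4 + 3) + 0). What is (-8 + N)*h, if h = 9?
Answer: -180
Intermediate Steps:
N = -12 (N = 6*(2*(-4 + 3) + 0) = 6*(2*(-1) + 0) = 6*(-2 + 0) = 6*(-2) = -12)
(-8 + N)*h = (-8 - 12)*9 = -20*9 = -180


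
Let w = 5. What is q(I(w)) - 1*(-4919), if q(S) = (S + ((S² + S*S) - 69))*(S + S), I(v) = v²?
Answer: 65219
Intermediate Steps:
q(S) = 2*S*(-69 + S + 2*S²) (q(S) = (S + ((S² + S²) - 69))*(2*S) = (S + (2*S² - 69))*(2*S) = (S + (-69 + 2*S²))*(2*S) = (-69 + S + 2*S²)*(2*S) = 2*S*(-69 + S + 2*S²))
q(I(w)) - 1*(-4919) = 2*5²*(-69 + 5² + 2*(5²)²) - 1*(-4919) = 2*25*(-69 + 25 + 2*25²) + 4919 = 2*25*(-69 + 25 + 2*625) + 4919 = 2*25*(-69 + 25 + 1250) + 4919 = 2*25*1206 + 4919 = 60300 + 4919 = 65219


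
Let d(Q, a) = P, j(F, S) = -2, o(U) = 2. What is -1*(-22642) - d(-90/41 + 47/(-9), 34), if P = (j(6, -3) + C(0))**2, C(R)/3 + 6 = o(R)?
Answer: 22446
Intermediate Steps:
C(R) = -12 (C(R) = -18 + 3*2 = -18 + 6 = -12)
P = 196 (P = (-2 - 12)**2 = (-14)**2 = 196)
d(Q, a) = 196
-1*(-22642) - d(-90/41 + 47/(-9), 34) = -1*(-22642) - 1*196 = 22642 - 196 = 22446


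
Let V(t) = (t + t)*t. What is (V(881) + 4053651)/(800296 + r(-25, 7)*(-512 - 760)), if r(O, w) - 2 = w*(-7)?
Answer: 5605973/860080 ≈ 6.5180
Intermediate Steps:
V(t) = 2*t² (V(t) = (2*t)*t = 2*t²)
r(O, w) = 2 - 7*w (r(O, w) = 2 + w*(-7) = 2 - 7*w)
(V(881) + 4053651)/(800296 + r(-25, 7)*(-512 - 760)) = (2*881² + 4053651)/(800296 + (2 - 7*7)*(-512 - 760)) = (2*776161 + 4053651)/(800296 + (2 - 49)*(-1272)) = (1552322 + 4053651)/(800296 - 47*(-1272)) = 5605973/(800296 + 59784) = 5605973/860080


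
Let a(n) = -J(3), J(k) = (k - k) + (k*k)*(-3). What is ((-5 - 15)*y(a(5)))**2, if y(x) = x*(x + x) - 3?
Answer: 846810000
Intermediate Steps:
J(k) = -3*k**2 (J(k) = 0 + k**2*(-3) = 0 - 3*k**2 = -3*k**2)
a(n) = 27 (a(n) = -(-3)*3**2 = -(-3)*9 = -1*(-27) = 27)
y(x) = -3 + 2*x**2 (y(x) = x*(2*x) - 3 = 2*x**2 - 3 = -3 + 2*x**2)
((-5 - 15)*y(a(5)))**2 = ((-5 - 15)*(-3 + 2*27**2))**2 = (-20*(-3 + 2*729))**2 = (-20*(-3 + 1458))**2 = (-20*1455)**2 = (-29100)**2 = 846810000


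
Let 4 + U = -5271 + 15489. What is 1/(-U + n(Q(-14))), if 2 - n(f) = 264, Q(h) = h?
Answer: -1/10476 ≈ -9.5456e-5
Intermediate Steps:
U = 10214 (U = -4 + (-5271 + 15489) = -4 + 10218 = 10214)
n(f) = -262 (n(f) = 2 - 1*264 = 2 - 264 = -262)
1/(-U + n(Q(-14))) = 1/(-1*10214 - 262) = 1/(-10214 - 262) = 1/(-10476) = -1/10476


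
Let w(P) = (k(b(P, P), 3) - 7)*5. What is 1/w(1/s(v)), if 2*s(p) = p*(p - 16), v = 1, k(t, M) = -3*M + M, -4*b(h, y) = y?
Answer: -1/65 ≈ -0.015385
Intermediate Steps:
b(h, y) = -y/4
k(t, M) = -2*M
s(p) = p*(-16 + p)/2 (s(p) = (p*(p - 16))/2 = (p*(-16 + p))/2 = p*(-16 + p)/2)
w(P) = -65 (w(P) = (-2*3 - 7)*5 = (-6 - 7)*5 = -13*5 = -65)
1/w(1/s(v)) = 1/(-65) = -1/65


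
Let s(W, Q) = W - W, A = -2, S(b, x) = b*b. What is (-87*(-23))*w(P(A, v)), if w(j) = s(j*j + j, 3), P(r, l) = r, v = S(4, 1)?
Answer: 0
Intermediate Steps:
S(b, x) = b²
v = 16 (v = 4² = 16)
s(W, Q) = 0
w(j) = 0
(-87*(-23))*w(P(A, v)) = -87*(-23)*0 = 2001*0 = 0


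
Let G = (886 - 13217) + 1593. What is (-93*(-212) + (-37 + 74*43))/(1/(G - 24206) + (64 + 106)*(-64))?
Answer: -798854784/380190721 ≈ -2.1012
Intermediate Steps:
G = -10738 (G = -12331 + 1593 = -10738)
(-93*(-212) + (-37 + 74*43))/(1/(G - 24206) + (64 + 106)*(-64)) = (-93*(-212) + (-37 + 74*43))/(1/(-10738 - 24206) + (64 + 106)*(-64)) = (19716 + (-37 + 3182))/(1/(-34944) + 170*(-64)) = (19716 + 3145)/(-1/34944 - 10880) = 22861/(-380190721/34944) = 22861*(-34944/380190721) = -798854784/380190721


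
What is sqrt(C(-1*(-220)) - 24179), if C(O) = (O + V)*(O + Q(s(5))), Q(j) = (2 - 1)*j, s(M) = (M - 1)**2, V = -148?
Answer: I*sqrt(7187) ≈ 84.776*I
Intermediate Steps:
s(M) = (-1 + M)**2
Q(j) = j (Q(j) = 1*j = j)
C(O) = (-148 + O)*(16 + O) (C(O) = (O - 148)*(O + (-1 + 5)**2) = (-148 + O)*(O + 4**2) = (-148 + O)*(O + 16) = (-148 + O)*(16 + O))
sqrt(C(-1*(-220)) - 24179) = sqrt((-2368 + (-1*(-220))**2 - (-132)*(-220)) - 24179) = sqrt((-2368 + 220**2 - 132*220) - 24179) = sqrt((-2368 + 48400 - 29040) - 24179) = sqrt(16992 - 24179) = sqrt(-7187) = I*sqrt(7187)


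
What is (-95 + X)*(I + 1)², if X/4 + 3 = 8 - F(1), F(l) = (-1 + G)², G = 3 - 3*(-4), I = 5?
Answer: -30924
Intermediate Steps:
G = 15 (G = 3 + 12 = 15)
F(l) = 196 (F(l) = (-1 + 15)² = 14² = 196)
X = -764 (X = -12 + 4*(8 - 1*196) = -12 + 4*(8 - 196) = -12 + 4*(-188) = -12 - 752 = -764)
(-95 + X)*(I + 1)² = (-95 - 764)*(5 + 1)² = -859*6² = -859*36 = -30924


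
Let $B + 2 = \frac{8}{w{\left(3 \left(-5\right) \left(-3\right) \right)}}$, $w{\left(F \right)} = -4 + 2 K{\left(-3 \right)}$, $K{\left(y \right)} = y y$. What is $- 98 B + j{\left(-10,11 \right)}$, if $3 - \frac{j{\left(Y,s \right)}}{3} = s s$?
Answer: $-214$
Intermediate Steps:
$K{\left(y \right)} = y^{2}$
$w{\left(F \right)} = 14$ ($w{\left(F \right)} = -4 + 2 \left(-3\right)^{2} = -4 + 2 \cdot 9 = -4 + 18 = 14$)
$j{\left(Y,s \right)} = 9 - 3 s^{2}$ ($j{\left(Y,s \right)} = 9 - 3 s s = 9 - 3 s^{2}$)
$B = - \frac{10}{7}$ ($B = -2 + \frac{8}{14} = -2 + 8 \cdot \frac{1}{14} = -2 + \frac{4}{7} = - \frac{10}{7} \approx -1.4286$)
$- 98 B + j{\left(-10,11 \right)} = \left(-98\right) \left(- \frac{10}{7}\right) + \left(9 - 3 \cdot 11^{2}\right) = 140 + \left(9 - 363\right) = 140 - 354 = -214$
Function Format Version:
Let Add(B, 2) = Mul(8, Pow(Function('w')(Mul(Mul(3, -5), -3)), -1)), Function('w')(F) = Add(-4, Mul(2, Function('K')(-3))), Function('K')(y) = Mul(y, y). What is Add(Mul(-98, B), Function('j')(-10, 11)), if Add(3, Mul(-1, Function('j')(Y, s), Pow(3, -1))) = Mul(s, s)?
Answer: -214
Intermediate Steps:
Function('K')(y) = Pow(y, 2)
Function('w')(F) = 14 (Function('w')(F) = Add(-4, Mul(2, Pow(-3, 2))) = Add(-4, Mul(2, 9)) = Add(-4, 18) = 14)
Function('j')(Y, s) = Add(9, Mul(-3, Pow(s, 2))) (Function('j')(Y, s) = Add(9, Mul(-3, Mul(s, s))) = Add(9, Mul(-3, Pow(s, 2))))
B = Rational(-10, 7) (B = Add(-2, Mul(8, Pow(14, -1))) = Add(-2, Mul(8, Rational(1, 14))) = Add(-2, Rational(4, 7)) = Rational(-10, 7) ≈ -1.4286)
Add(Mul(-98, B), Function('j')(-10, 11)) = Add(Mul(-98, Rational(-10, 7)), Add(9, Mul(-3, Pow(11, 2)))) = Add(140, Add(9, Mul(-3, 121))) = Add(140, Add(9, -363)) = Add(140, -354) = -214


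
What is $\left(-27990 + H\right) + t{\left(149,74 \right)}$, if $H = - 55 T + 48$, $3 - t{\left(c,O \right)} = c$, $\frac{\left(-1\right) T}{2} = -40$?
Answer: $-32488$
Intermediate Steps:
$T = 80$ ($T = \left(-2\right) \left(-40\right) = 80$)
$t{\left(c,O \right)} = 3 - c$
$H = -4352$ ($H = \left(-55\right) 80 + 48 = -4400 + 48 = -4352$)
$\left(-27990 + H\right) + t{\left(149,74 \right)} = \left(-27990 - 4352\right) + \left(3 - 149\right) = -32342 + \left(3 - 149\right) = -32342 - 146 = -32488$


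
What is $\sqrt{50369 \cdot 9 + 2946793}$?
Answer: $\sqrt{3400114} \approx 1843.9$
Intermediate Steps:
$\sqrt{50369 \cdot 9 + 2946793} = \sqrt{453321 + 2946793} = \sqrt{3400114}$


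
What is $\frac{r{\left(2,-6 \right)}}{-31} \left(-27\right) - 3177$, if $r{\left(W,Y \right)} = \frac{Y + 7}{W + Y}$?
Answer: $- \frac{393975}{124} \approx -3177.2$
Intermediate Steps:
$r{\left(W,Y \right)} = \frac{7 + Y}{W + Y}$
$\frac{r{\left(2,-6 \right)}}{-31} \left(-27\right) - 3177 = \frac{\frac{1}{2 - 6} \left(7 - 6\right)}{-31} \left(-27\right) - 3177 = \frac{1}{-4} \cdot 1 \left(- \frac{1}{31}\right) \left(-27\right) - 3177 = \left(- \frac{1}{4}\right) 1 \left(- \frac{1}{31}\right) \left(-27\right) - 3177 = \left(- \frac{1}{4}\right) \left(- \frac{1}{31}\right) \left(-27\right) - 3177 = \frac{1}{124} \left(-27\right) - 3177 = - \frac{27}{124} - 3177 = - \frac{393975}{124}$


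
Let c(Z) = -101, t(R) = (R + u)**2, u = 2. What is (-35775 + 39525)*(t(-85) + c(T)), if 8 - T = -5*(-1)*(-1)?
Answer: 25455000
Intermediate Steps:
t(R) = (2 + R)**2 (t(R) = (R + 2)**2 = (2 + R)**2)
T = 13 (T = 8 - (-5*(-1))*(-1) = 8 - 5*(-1) = 8 - 1*(-5) = 8 + 5 = 13)
(-35775 + 39525)*(t(-85) + c(T)) = (-35775 + 39525)*((2 - 85)**2 - 101) = 3750*((-83)**2 - 101) = 3750*(6889 - 101) = 3750*6788 = 25455000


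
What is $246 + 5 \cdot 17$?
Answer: $331$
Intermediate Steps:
$246 + 5 \cdot 17 = 246 + 85 = 331$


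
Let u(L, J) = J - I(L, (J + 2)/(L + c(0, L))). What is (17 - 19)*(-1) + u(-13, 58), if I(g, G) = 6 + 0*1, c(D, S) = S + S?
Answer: 54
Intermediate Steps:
c(D, S) = 2*S
I(g, G) = 6 (I(g, G) = 6 + 0 = 6)
u(L, J) = -6 + J (u(L, J) = J - 1*6 = J - 6 = -6 + J)
(17 - 19)*(-1) + u(-13, 58) = (17 - 19)*(-1) + (-6 + 58) = -2*(-1) + 52 = 2 + 52 = 54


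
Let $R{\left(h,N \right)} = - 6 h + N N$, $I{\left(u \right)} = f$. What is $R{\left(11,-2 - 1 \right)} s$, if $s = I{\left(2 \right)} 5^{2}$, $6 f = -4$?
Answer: $950$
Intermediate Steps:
$f = - \frac{2}{3}$ ($f = \frac{1}{6} \left(-4\right) = - \frac{2}{3} \approx -0.66667$)
$I{\left(u \right)} = - \frac{2}{3}$
$s = - \frac{50}{3}$ ($s = - \frac{2 \cdot 5^{2}}{3} = \left(- \frac{2}{3}\right) 25 = - \frac{50}{3} \approx -16.667$)
$R{\left(h,N \right)} = N^{2} - 6 h$ ($R{\left(h,N \right)} = - 6 h + N^{2} = N^{2} - 6 h$)
$R{\left(11,-2 - 1 \right)} s = \left(\left(-2 - 1\right)^{2} - 66\right) \left(- \frac{50}{3}\right) = \left(\left(-3\right)^{2} - 66\right) \left(- \frac{50}{3}\right) = \left(9 - 66\right) \left(- \frac{50}{3}\right) = \left(-57\right) \left(- \frac{50}{3}\right) = 950$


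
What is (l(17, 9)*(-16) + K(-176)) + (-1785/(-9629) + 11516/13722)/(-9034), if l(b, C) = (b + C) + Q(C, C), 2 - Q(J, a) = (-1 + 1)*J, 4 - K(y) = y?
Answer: -159949788471395/596827316346 ≈ -268.00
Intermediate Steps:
K(y) = 4 - y
Q(J, a) = 2 (Q(J, a) = 2 - (-1 + 1)*J = 2 - 0*J = 2 - 1*0 = 2 + 0 = 2)
l(b, C) = 2 + C + b (l(b, C) = (b + C) + 2 = (C + b) + 2 = 2 + C + b)
(l(17, 9)*(-16) + K(-176)) + (-1785/(-9629) + 11516/13722)/(-9034) = ((2 + 9 + 17)*(-16) + (4 - 1*(-176))) + (-1785/(-9629) + 11516/13722)/(-9034) = (28*(-16) + (4 + 176)) + (-1785*(-1/9629) + 11516*(1/13722))*(-1/9034) = (-448 + 180) + (1785/9629 + 5758/6861)*(-1/9034) = -268 + (67690667/66064569)*(-1/9034) = -268 - 67690667/596827316346 = -159949788471395/596827316346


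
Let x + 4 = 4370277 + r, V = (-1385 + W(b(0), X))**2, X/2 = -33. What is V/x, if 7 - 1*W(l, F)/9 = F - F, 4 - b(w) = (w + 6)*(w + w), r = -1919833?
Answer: 436921/612610 ≈ 0.71321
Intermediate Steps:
b(w) = 4 - 2*w*(6 + w) (b(w) = 4 - (w + 6)*(w + w) = 4 - (6 + w)*2*w = 4 - 2*w*(6 + w))
X = -66 (X = 2*(-33) = -66)
W(l, F) = 63 (W(l, F) = 63 - 9*(F - F) = 63 - 9*0 = 63 + 0 = 63)
V = 1747684 (V = (-1385 + 63)**2 = (-1322)**2 = 1747684)
x = 2450440 (x = -4 + (4370277 - 1919833) = -4 + 2450444 = 2450440)
V/x = 1747684/2450440 = 1747684*(1/2450440) = 436921/612610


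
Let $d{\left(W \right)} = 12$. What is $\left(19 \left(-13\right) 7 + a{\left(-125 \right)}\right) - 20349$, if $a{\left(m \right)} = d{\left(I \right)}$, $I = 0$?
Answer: $-22066$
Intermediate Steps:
$a{\left(m \right)} = 12$
$\left(19 \left(-13\right) 7 + a{\left(-125 \right)}\right) - 20349 = \left(19 \left(-13\right) 7 + 12\right) - 20349 = \left(\left(-247\right) 7 + 12\right) - 20349 = \left(-1729 + 12\right) - 20349 = -1717 - 20349 = -22066$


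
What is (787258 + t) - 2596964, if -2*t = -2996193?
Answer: -623219/2 ≈ -3.1161e+5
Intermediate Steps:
t = 2996193/2 (t = -1/2*(-2996193) = 2996193/2 ≈ 1.4981e+6)
(787258 + t) - 2596964 = (787258 + 2996193/2) - 2596964 = 4570709/2 - 2596964 = -623219/2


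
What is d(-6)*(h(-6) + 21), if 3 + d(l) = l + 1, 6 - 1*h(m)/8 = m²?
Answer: 1752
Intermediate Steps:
h(m) = 48 - 8*m²
d(l) = -2 + l (d(l) = -3 + (l + 1) = -3 + (1 + l) = -2 + l)
d(-6)*(h(-6) + 21) = (-2 - 6)*((48 - 8*(-6)²) + 21) = -8*((48 - 8*36) + 21) = -8*((48 - 288) + 21) = -8*(-240 + 21) = -8*(-219) = 1752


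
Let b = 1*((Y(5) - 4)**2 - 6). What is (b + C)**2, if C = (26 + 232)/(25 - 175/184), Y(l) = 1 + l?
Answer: 165739876/2175625 ≈ 76.180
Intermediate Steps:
C = 15824/1475 (C = 258/(25 - 175*1/184) = 258/(25 - 175/184) = 258/(4425/184) = 258*(184/4425) = 15824/1475 ≈ 10.728)
b = -2 (b = 1*(((1 + 5) - 4)**2 - 6) = 1*((6 - 4)**2 - 6) = 1*(2**2 - 6) = 1*(4 - 6) = 1*(-2) = -2)
(b + C)**2 = (-2 + 15824/1475)**2 = (12874/1475)**2 = 165739876/2175625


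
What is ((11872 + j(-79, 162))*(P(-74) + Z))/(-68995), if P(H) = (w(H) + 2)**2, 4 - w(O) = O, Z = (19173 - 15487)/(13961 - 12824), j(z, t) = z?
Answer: -28619590466/26149105 ≈ -1094.5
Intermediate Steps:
Z = 3686/1137 ≈ 3.2419
w(O) = 4 - O
P(H) = (6 - H)**2 (P(H) = ((4 - H) + 2)**2 = (6 - H)**2)
((11872 + j(-79, 162))*(P(-74) + Z))/(-68995) = ((11872 - 79)*((-6 - 74)**2 + 3686/1137))/(-68995) = (11793*((-80)**2 + 3686/1137))*(-1/68995) = (11793*(6400 + 3686/1137))*(-1/68995) = (11793*(7280486/1137))*(-1/68995) = (28619590466/379)*(-1/68995) = -28619590466/26149105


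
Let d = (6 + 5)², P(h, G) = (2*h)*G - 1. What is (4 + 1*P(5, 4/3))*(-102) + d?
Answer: -1545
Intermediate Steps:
P(h, G) = -1 + 2*G*h (P(h, G) = 2*G*h - 1 = -1 + 2*G*h)
d = 121 (d = 11² = 121)
(4 + 1*P(5, 4/3))*(-102) + d = (4 + 1*(-1 + 2*(4/3)*5))*(-102) + 121 = (4 + 1*(-1 + 40/3))*(-102) + 121 = (4 + 1*(37/3))*(-102) + 121 = (4 + 37/3)*(-102) + 121 = (49/3)*(-102) + 121 = -1666 + 121 = -1545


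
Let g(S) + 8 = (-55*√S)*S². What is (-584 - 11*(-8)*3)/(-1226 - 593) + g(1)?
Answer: -114277/1819 ≈ -62.824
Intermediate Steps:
g(S) = -8 - 55*S^(5/2) (g(S) = -8 + (-55*√S)*S² = -8 - 55*S^(5/2))
(-584 - 11*(-8)*3)/(-1226 - 593) + g(1) = (-584 - 11*(-8)*3)/(-1226 - 593) + (-8 - 55*1^(5/2)) = (-584 + 88*3)/(-1819) + (-8 - 55*1) = (-584 + 264)*(-1/1819) + (-8 - 55) = -320*(-1/1819) - 63 = 320/1819 - 63 = -114277/1819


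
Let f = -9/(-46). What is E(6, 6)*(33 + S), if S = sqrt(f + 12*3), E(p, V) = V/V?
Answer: 33 + 3*sqrt(8510)/46 ≈ 39.016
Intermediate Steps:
E(p, V) = 1
f = 9/46 (f = -9*(-1/46) = 9/46 ≈ 0.19565)
S = 3*sqrt(8510)/46 (S = sqrt(9/46 + 12*3) = sqrt(9/46 + 36) = sqrt(1665/46) = 3*sqrt(8510)/46 ≈ 6.0163)
E(6, 6)*(33 + S) = 1*(33 + 3*sqrt(8510)/46) = 33 + 3*sqrt(8510)/46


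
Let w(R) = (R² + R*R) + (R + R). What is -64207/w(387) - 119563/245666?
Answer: -25839840259/36888223896 ≈ -0.70049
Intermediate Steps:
w(R) = 2*R + 2*R² (w(R) = (R² + R²) + 2*R = 2*R² + 2*R = 2*R + 2*R²)
-64207/w(387) - 119563/245666 = -64207*1/(774*(1 + 387)) - 119563/245666 = -64207/(2*387*388) - 119563*1/245666 = -64207/300312 - 119563/245666 = -25839840259/36888223896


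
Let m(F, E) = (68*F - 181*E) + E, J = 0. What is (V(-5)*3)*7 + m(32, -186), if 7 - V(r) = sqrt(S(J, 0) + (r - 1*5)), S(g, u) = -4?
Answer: 35803 - 21*I*sqrt(14) ≈ 35803.0 - 78.575*I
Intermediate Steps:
V(r) = 7 - sqrt(-9 + r) (V(r) = 7 - sqrt(-4 + (r - 1*5)) = 7 - sqrt(-4 + (r - 5)) = 7 - sqrt(-4 + (-5 + r)) = 7 - sqrt(-9 + r))
m(F, E) = -180*E + 68*F (m(F, E) = (-181*E + 68*F) + E = -180*E + 68*F)
(V(-5)*3)*7 + m(32, -186) = ((7 - sqrt(-9 - 5))*3)*7 + (-180*(-186) + 68*32) = ((7 - sqrt(-14))*3)*7 + (33480 + 2176) = ((7 - I*sqrt(14))*3)*7 + 35656 = (21 - 3*I*sqrt(14))*7 + 35656 = (147 - 21*I*sqrt(14)) + 35656 = 35803 - 21*I*sqrt(14)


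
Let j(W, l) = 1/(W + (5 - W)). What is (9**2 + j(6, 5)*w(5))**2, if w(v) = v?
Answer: 6724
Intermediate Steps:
j(W, l) = 1/5
(9**2 + j(6, 5)*w(5))**2 = (9**2 + (1/5)*5)**2 = (81 + 1)**2 = 82**2 = 6724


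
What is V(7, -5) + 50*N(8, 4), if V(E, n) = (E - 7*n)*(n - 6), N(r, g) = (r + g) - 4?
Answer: -62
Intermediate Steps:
N(r, g) = -4 + g + r (N(r, g) = (g + r) - 4 = -4 + g + r)
V(E, n) = (-6 + n)*(E - 7*n) (V(E, n) = (E - 7*n)*(-6 + n) = (-6 + n)*(E - 7*n))
V(7, -5) + 50*N(8, 4) = (-7*(-5)**2 - 6*7 + 42*(-5) + 7*(-5)) + 50*(-4 + 4 + 8) = (-7*25 - 42 - 210 - 35) + 50*8 = (-175 - 42 - 210 - 35) + 400 = -462 + 400 = -62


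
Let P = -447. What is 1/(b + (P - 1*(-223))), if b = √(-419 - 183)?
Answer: -16/3627 - I*√602/50778 ≈ -0.0044114 - 0.0004832*I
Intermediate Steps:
b = I*√602 (b = √(-602) = I*√602 ≈ 24.536*I)
1/(b + (P - 1*(-223))) = 1/(I*√602 + (-447 - 1*(-223))) = 1/(I*√602 + (-447 + 223)) = 1/(I*√602 - 224) = 1/(-224 + I*√602)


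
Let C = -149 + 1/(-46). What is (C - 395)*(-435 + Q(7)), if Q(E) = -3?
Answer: 5480475/23 ≈ 2.3828e+5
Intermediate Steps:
C = -6855/46 (C = -149 - 1/46 = -6855/46 ≈ -149.02)
(C - 395)*(-435 + Q(7)) = (-6855/46 - 395)*(-435 - 3) = -25025/46*(-438) = 5480475/23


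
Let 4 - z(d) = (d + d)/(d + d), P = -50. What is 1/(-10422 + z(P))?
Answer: -1/10419 ≈ -9.5978e-5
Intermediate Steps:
z(d) = 3 (z(d) = 4 - (d + d)/(d + d) = 4 - 2*d/(2*d) = 4 - 2*d*1/(2*d) = 4 - 1*1 = 4 - 1 = 3)
1/(-10422 + z(P)) = 1/(-10422 + 3) = 1/(-10419) = -1/10419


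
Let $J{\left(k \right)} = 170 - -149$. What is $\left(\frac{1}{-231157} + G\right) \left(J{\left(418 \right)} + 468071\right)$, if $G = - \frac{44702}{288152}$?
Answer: $- \frac{1210023311987685}{16652087966} \approx -72665.0$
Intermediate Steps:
$J{\left(k \right)} = 319$ ($J{\left(k \right)} = 170 + 149 = 319$)
$G = - \frac{22351}{144076}$ ($G = \left(-44702\right) \frac{1}{288152} = - \frac{22351}{144076} \approx -0.15513$)
$\left(\frac{1}{-231157} + G\right) \left(J{\left(418 \right)} + 468071\right) = \left(\frac{1}{-231157} - \frac{22351}{144076}\right) \left(319 + 468071\right) = \left(- \frac{1}{231157} - \frac{22351}{144076}\right) 468390 = \left(- \frac{5166734183}{33304175932}\right) 468390 = - \frac{1210023311987685}{16652087966}$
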